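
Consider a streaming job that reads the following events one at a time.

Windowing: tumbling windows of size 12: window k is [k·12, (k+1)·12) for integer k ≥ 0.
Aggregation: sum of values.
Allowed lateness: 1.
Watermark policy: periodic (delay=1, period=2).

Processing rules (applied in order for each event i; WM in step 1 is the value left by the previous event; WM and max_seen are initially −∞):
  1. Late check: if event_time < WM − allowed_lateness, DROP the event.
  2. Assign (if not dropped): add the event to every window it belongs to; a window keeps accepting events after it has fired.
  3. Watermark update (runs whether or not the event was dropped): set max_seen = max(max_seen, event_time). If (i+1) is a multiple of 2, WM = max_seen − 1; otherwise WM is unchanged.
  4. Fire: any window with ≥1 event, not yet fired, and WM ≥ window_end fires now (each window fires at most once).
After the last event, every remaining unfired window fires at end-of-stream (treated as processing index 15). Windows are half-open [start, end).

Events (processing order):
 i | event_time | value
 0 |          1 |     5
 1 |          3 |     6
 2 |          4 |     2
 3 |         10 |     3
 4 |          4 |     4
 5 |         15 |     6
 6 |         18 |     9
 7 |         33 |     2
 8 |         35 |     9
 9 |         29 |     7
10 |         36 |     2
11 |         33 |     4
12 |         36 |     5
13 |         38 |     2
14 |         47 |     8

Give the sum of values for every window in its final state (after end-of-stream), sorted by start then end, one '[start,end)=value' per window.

[0,12)=16 [12,24)=15 [24,36)=15 [36,48)=17

i=0 t=1 v=5: → [0,12); WM=−∞
i=1 t=3 v=6: → [0,12); WM=2
i=2 t=4 v=2: → [0,12); WM=2
i=3 t=10 v=3: → [0,12); WM=9
i=4 t=4 v=4: DROP (t<9-1); WM=9
i=5 t=15 v=6: → [12,24); WM=14; [0,12) fires=16
i=6 t=18 v=9: → [12,24); WM=14
i=7 t=33 v=2: → [24,36); WM=32; [12,24) fires=15
i=8 t=35 v=9: → [24,36); WM=32
i=9 t=29 v=7: DROP (t<32-1); WM=34
i=10 t=36 v=2: → [36,48); WM=34
i=11 t=33 v=4: → [24,36); WM=35
i=12 t=36 v=5: → [36,48); WM=35
i=13 t=38 v=2: → [36,48); WM=37; [24,36) fires=15
i=14 t=47 v=8: → [36,48); WM=37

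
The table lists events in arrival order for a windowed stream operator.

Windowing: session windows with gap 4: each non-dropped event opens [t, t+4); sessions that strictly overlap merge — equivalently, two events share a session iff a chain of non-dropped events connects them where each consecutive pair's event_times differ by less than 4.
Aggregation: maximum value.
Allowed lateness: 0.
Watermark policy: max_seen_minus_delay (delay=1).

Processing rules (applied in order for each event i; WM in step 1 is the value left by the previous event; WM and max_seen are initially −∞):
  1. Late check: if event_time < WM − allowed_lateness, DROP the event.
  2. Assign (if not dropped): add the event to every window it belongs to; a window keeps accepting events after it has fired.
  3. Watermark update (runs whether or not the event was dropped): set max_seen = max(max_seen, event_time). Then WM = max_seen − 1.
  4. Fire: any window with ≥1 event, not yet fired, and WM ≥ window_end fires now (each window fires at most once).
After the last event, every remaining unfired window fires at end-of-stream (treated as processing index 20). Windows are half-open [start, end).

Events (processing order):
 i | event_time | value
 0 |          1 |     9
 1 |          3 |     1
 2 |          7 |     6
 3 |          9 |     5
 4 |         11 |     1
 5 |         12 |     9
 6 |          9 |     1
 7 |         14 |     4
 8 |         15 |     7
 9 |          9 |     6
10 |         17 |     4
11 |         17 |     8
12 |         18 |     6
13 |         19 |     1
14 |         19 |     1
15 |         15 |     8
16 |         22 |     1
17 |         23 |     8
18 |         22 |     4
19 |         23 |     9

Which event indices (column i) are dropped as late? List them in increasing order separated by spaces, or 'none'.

i=0 t=1 v=9: → [1,5); WM=0
i=1 t=3 v=1: → [1,7); WM=2
i=2 t=7 v=6: → [7,11); WM=6
i=3 t=9 v=5: → [7,13); WM=8
i=4 t=11 v=1: → [7,15); WM=10
i=5 t=12 v=9: → [7,16); WM=11
i=6 t=9 v=1: DROP (t<11-0); WM=11
i=7 t=14 v=4: → [7,18); WM=13
i=8 t=15 v=7: → [7,19); WM=14
i=9 t=9 v=6: DROP (t<14-0); WM=14
i=10 t=17 v=4: → [7,21); WM=16
i=11 t=17 v=8: → [7,21); WM=16
i=12 t=18 v=6: → [7,22); WM=17
i=13 t=19 v=1: → [7,23); WM=18
i=14 t=19 v=1: → [7,23); WM=18
i=15 t=15 v=8: DROP (t<18-0); WM=18
i=16 t=22 v=1: → [7,26); WM=21
i=17 t=23 v=8: → [7,27); WM=22
i=18 t=22 v=4: → [7,27); WM=22
i=19 t=23 v=9: → [7,27); WM=22

6 9 15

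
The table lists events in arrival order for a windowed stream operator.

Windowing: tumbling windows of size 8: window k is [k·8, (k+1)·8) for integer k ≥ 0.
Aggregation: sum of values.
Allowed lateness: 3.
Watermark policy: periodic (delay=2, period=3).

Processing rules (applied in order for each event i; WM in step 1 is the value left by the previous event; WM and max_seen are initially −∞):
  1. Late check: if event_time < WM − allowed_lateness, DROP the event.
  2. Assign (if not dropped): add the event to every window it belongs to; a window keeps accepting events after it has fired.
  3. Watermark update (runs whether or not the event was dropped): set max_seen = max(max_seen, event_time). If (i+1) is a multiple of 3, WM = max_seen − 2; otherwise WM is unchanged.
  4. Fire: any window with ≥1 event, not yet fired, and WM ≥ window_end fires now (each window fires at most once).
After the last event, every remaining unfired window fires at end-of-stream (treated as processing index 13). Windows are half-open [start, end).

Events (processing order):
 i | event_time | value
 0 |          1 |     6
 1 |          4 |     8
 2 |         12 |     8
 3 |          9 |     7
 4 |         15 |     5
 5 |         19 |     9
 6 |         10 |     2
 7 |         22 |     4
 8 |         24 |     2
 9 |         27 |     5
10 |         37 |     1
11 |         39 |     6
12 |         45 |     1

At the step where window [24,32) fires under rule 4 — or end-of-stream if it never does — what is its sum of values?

7

i=0 t=1 v=6: → [0,8); WM=−∞
i=1 t=4 v=8: → [0,8); WM=−∞
i=2 t=12 v=8: → [8,16); WM=10; [0,8) fires=14
i=3 t=9 v=7: → [8,16); WM=10
i=4 t=15 v=5: → [8,16); WM=10
i=5 t=19 v=9: → [16,24); WM=17; [8,16) fires=20
i=6 t=10 v=2: DROP (t<17-3); WM=17
i=7 t=22 v=4: → [16,24); WM=17
i=8 t=24 v=2: → [24,32); WM=22
i=9 t=27 v=5: → [24,32); WM=22
i=10 t=37 v=1: → [32,40); WM=22
i=11 t=39 v=6: → [32,40); WM=37; [16,24) fires=13 [24,32) fires=7
i=12 t=45 v=1: → [40,48); WM=37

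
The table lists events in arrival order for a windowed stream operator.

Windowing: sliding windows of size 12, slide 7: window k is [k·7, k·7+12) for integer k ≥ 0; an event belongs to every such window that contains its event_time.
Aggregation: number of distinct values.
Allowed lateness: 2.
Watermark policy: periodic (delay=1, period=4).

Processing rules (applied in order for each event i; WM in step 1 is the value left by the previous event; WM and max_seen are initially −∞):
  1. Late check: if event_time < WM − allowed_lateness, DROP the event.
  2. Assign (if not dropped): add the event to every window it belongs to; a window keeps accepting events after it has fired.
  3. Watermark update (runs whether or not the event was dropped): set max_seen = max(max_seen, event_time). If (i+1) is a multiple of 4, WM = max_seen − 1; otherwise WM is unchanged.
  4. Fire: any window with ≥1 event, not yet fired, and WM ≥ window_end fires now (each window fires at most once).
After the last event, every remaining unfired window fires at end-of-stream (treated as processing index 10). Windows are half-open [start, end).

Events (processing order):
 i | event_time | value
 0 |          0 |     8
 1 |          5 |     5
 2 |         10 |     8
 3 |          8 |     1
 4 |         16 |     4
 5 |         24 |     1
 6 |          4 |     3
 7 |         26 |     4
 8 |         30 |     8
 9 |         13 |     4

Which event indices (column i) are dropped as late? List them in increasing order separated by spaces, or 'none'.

6 9

i=0 t=0 v=8: → [0,12); WM=−∞
i=1 t=5 v=5: → [0,12); WM=−∞
i=2 t=10 v=8: → [7,19),[0,12); WM=−∞
i=3 t=8 v=1: → [7,19),[0,12); WM=9
i=4 t=16 v=4: → [14,26),[7,19); WM=9
i=5 t=24 v=1: → [21,33),[14,26); WM=9
i=6 t=4 v=3: DROP (t<9-2); WM=9
i=7 t=26 v=4: → [21,33); WM=25; [0,12) fires=3 [7,19) fires=3
i=8 t=30 v=8: → [28,40),[21,33); WM=25
i=9 t=13 v=4: DROP (t<25-2); WM=25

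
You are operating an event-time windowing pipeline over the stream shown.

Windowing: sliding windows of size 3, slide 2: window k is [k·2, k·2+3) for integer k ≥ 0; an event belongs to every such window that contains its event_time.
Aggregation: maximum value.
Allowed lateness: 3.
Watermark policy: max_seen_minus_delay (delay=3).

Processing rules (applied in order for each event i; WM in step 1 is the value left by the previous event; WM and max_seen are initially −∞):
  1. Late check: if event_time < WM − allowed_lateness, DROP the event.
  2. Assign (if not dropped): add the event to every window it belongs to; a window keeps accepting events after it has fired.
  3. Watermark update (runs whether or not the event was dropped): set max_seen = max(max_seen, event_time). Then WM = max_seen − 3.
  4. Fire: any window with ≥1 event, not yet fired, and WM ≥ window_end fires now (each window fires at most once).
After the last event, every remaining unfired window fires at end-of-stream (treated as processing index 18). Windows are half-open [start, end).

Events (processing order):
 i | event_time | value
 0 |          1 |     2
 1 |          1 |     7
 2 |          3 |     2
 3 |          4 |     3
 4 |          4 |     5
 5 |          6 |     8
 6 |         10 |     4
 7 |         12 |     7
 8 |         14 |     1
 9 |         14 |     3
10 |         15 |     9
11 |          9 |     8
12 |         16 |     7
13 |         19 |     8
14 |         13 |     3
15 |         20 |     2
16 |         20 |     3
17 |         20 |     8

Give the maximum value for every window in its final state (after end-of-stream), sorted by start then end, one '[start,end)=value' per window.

[0,3)=7 [2,5)=5 [4,7)=8 [6,9)=8 [8,11)=8 [10,13)=7 [12,15)=7 [14,17)=9 [16,19)=7 [18,21)=8 [20,23)=8

i=0 t=1 v=2: → [0,3); WM=-2
i=1 t=1 v=7: → [0,3); WM=-2
i=2 t=3 v=2: → [2,5); WM=0
i=3 t=4 v=3: → [4,7),[2,5); WM=1
i=4 t=4 v=5: → [4,7),[2,5); WM=1
i=5 t=6 v=8: → [6,9),[4,7); WM=3; [0,3) fires=7
i=6 t=10 v=4: → [10,13),[8,11); WM=7; [2,5) fires=5 [4,7) fires=8
i=7 t=12 v=7: → [12,15),[10,13); WM=9; [6,9) fires=8
i=8 t=14 v=1: → [14,17),[12,15); WM=11; [8,11) fires=4
i=9 t=14 v=3: → [14,17),[12,15); WM=11
i=10 t=15 v=9: → [14,17); WM=12
i=11 t=9 v=8: → [8,11); WM=12
i=12 t=16 v=7: → [16,19),[14,17); WM=13; [10,13) fires=7
i=13 t=19 v=8: → [18,21); WM=16; [12,15) fires=7
i=14 t=13 v=3: → [12,15); WM=16
i=15 t=20 v=2: → [20,23),[18,21); WM=17; [14,17) fires=9
i=16 t=20 v=3: → [20,23),[18,21); WM=17
i=17 t=20 v=8: → [20,23),[18,21); WM=17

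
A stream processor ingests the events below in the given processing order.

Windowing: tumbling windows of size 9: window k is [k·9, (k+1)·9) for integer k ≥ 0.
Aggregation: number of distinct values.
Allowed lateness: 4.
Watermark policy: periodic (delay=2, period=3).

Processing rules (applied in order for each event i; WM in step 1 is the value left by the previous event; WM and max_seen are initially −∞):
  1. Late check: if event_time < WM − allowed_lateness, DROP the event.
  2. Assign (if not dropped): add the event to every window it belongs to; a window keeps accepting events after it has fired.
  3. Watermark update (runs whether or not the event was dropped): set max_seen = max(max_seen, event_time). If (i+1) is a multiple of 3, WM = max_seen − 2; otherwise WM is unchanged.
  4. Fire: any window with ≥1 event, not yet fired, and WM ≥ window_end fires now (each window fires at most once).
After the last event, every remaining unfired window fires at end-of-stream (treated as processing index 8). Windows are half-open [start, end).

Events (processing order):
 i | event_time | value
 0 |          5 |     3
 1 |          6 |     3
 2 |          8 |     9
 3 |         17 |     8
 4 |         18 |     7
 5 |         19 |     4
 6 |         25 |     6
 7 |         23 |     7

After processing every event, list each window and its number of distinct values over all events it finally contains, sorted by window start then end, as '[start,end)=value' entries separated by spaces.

i=0 t=5 v=3: → [0,9); WM=−∞
i=1 t=6 v=3: → [0,9); WM=−∞
i=2 t=8 v=9: → [0,9); WM=6
i=3 t=17 v=8: → [9,18); WM=6
i=4 t=18 v=7: → [18,27); WM=6
i=5 t=19 v=4: → [18,27); WM=17; [0,9) fires=2
i=6 t=25 v=6: → [18,27); WM=17
i=7 t=23 v=7: → [18,27); WM=17

[0,9)=2 [9,18)=1 [18,27)=3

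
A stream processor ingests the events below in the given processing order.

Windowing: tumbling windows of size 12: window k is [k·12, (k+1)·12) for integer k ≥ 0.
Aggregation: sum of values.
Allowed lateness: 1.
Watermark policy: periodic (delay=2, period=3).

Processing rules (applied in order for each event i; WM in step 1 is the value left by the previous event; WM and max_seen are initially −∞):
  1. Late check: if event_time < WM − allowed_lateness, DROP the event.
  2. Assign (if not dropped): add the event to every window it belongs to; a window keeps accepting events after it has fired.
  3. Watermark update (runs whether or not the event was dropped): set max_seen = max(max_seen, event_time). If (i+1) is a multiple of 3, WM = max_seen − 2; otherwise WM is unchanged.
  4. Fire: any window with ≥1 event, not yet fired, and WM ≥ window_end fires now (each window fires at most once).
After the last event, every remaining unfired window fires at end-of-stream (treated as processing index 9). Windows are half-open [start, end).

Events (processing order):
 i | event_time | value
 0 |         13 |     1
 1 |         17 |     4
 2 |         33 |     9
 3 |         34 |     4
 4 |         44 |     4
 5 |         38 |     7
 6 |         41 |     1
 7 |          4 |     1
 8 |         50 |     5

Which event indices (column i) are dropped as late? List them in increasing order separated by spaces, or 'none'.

i=0 t=13 v=1: → [12,24); WM=−∞
i=1 t=17 v=4: → [12,24); WM=−∞
i=2 t=33 v=9: → [24,36); WM=31; [12,24) fires=5
i=3 t=34 v=4: → [24,36); WM=31
i=4 t=44 v=4: → [36,48); WM=31
i=5 t=38 v=7: → [36,48); WM=42; [24,36) fires=13
i=6 t=41 v=1: → [36,48); WM=42
i=7 t=4 v=1: DROP (t<42-1); WM=42
i=8 t=50 v=5: → [48,60); WM=48; [36,48) fires=12

7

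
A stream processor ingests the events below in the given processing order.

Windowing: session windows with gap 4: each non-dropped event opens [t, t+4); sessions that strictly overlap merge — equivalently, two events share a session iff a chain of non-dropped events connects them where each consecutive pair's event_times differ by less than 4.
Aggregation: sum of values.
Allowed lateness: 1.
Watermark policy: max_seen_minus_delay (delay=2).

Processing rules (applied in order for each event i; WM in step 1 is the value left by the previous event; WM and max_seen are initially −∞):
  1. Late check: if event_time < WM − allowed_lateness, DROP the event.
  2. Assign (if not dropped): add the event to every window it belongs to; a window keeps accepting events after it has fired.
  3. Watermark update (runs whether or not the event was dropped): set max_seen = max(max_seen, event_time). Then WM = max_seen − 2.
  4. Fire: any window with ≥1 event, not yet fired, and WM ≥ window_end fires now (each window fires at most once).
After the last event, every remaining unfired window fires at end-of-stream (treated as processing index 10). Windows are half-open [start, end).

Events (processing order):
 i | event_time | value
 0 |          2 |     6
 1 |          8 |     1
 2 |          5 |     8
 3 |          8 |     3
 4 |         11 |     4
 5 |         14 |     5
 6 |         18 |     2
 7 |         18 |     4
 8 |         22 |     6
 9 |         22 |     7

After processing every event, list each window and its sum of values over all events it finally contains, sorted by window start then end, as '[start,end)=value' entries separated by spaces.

i=0 t=2 v=6: → [2,6); WM=0
i=1 t=8 v=1: → [8,12); WM=6
i=2 t=5 v=8: → [2,12); WM=6
i=3 t=8 v=3: → [2,12); WM=6
i=4 t=11 v=4: → [2,15); WM=9
i=5 t=14 v=5: → [2,18); WM=12
i=6 t=18 v=2: → [18,22); WM=16
i=7 t=18 v=4: → [18,22); WM=16
i=8 t=22 v=6: → [22,26); WM=20
i=9 t=22 v=7: → [22,26); WM=20

[2,18)=27 [18,22)=6 [22,26)=13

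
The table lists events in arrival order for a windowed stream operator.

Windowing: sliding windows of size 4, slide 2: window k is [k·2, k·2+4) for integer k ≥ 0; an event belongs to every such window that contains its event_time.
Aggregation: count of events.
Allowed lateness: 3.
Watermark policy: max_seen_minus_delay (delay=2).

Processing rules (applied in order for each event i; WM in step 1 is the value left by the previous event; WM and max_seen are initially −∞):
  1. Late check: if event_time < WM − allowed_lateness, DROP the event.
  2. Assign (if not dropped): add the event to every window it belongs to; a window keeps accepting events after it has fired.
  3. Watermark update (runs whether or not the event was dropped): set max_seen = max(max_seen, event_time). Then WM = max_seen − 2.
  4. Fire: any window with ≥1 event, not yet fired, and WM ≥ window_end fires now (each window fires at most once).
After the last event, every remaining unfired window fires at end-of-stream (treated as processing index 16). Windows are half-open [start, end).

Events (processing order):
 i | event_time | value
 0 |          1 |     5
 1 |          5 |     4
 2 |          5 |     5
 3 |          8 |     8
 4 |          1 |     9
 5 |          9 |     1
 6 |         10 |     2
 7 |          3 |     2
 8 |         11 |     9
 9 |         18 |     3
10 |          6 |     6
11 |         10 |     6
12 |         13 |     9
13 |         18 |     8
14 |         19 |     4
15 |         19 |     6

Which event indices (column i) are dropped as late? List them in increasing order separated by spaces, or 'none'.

i=0 t=1 v=5: → [0,4); WM=-1
i=1 t=5 v=4: → [4,8),[2,6); WM=3
i=2 t=5 v=5: → [4,8),[2,6); WM=3
i=3 t=8 v=8: → [8,12),[6,10); WM=6; [0,4) fires=1 [2,6) fires=2
i=4 t=1 v=9: DROP (t<6-3); WM=6
i=5 t=9 v=1: → [8,12),[6,10); WM=7
i=6 t=10 v=2: → [10,14),[8,12); WM=8; [4,8) fires=2
i=7 t=3 v=2: DROP (t<8-3); WM=8
i=8 t=11 v=9: → [10,14),[8,12); WM=9
i=9 t=18 v=3: → [18,22),[16,20); WM=16; [6,10) fires=2 [8,12) fires=4 [10,14) fires=2
i=10 t=6 v=6: DROP (t<16-3); WM=16
i=11 t=10 v=6: DROP (t<16-3); WM=16
i=12 t=13 v=9: → [12,16),[10,14); WM=16; [12,16) fires=1
i=13 t=18 v=8: → [18,22),[16,20); WM=16
i=14 t=19 v=4: → [18,22),[16,20); WM=17
i=15 t=19 v=6: → [18,22),[16,20); WM=17

4 7 10 11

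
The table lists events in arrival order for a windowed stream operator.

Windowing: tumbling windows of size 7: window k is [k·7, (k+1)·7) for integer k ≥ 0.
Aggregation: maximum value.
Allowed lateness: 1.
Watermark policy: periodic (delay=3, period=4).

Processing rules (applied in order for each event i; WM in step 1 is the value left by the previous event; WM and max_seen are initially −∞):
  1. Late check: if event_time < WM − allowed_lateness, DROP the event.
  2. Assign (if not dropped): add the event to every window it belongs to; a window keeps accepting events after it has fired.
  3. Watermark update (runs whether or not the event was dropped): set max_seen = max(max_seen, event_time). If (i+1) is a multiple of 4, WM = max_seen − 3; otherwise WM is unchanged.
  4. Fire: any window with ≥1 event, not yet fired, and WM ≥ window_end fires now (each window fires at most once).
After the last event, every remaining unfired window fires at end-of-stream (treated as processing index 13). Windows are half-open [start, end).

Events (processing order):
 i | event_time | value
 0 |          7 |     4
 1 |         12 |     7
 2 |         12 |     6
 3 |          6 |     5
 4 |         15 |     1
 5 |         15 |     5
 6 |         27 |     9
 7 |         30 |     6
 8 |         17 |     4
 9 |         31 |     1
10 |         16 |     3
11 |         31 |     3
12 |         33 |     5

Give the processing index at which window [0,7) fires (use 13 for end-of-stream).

3

i=0 t=7 v=4: → [7,14); WM=−∞
i=1 t=12 v=7: → [7,14); WM=−∞
i=2 t=12 v=6: → [7,14); WM=−∞
i=3 t=6 v=5: → [0,7); WM=9; [0,7) fires=5
i=4 t=15 v=1: → [14,21); WM=9
i=5 t=15 v=5: → [14,21); WM=9
i=6 t=27 v=9: → [21,28); WM=9
i=7 t=30 v=6: → [28,35); WM=27; [7,14) fires=7 [14,21) fires=5
i=8 t=17 v=4: DROP (t<27-1); WM=27
i=9 t=31 v=1: → [28,35); WM=27
i=10 t=16 v=3: DROP (t<27-1); WM=27
i=11 t=31 v=3: → [28,35); WM=28; [21,28) fires=9
i=12 t=33 v=5: → [28,35); WM=28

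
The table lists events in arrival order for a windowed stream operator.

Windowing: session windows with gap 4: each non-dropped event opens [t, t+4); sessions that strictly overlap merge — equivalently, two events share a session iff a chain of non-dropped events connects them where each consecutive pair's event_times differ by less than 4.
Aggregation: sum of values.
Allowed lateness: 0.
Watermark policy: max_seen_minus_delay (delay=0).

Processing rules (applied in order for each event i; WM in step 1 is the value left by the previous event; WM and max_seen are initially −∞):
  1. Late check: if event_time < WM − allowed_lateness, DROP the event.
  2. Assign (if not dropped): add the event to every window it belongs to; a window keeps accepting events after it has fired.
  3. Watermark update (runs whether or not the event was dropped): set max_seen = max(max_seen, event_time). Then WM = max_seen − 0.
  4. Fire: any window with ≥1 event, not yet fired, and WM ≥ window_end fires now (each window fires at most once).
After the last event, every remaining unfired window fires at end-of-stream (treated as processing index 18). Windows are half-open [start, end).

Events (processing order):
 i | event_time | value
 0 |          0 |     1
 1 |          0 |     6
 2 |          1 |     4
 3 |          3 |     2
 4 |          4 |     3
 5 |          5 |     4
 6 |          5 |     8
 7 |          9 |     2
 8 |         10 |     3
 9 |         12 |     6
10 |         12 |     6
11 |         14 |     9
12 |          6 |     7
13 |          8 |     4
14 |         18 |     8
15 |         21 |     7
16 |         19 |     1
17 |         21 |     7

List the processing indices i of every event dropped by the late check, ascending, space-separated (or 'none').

i=0 t=0 v=1: → [0,4); WM=0
i=1 t=0 v=6: → [0,4); WM=0
i=2 t=1 v=4: → [0,5); WM=1
i=3 t=3 v=2: → [0,7); WM=3
i=4 t=4 v=3: → [0,8); WM=4
i=5 t=5 v=4: → [0,9); WM=5
i=6 t=5 v=8: → [0,9); WM=5
i=7 t=9 v=2: → [9,13); WM=9
i=8 t=10 v=3: → [9,14); WM=10
i=9 t=12 v=6: → [9,16); WM=12
i=10 t=12 v=6: → [9,16); WM=12
i=11 t=14 v=9: → [9,18); WM=14
i=12 t=6 v=7: DROP (t<14-0); WM=14
i=13 t=8 v=4: DROP (t<14-0); WM=14
i=14 t=18 v=8: → [18,22); WM=18
i=15 t=21 v=7: → [18,25); WM=21
i=16 t=19 v=1: DROP (t<21-0); WM=21
i=17 t=21 v=7: → [18,25); WM=21

12 13 16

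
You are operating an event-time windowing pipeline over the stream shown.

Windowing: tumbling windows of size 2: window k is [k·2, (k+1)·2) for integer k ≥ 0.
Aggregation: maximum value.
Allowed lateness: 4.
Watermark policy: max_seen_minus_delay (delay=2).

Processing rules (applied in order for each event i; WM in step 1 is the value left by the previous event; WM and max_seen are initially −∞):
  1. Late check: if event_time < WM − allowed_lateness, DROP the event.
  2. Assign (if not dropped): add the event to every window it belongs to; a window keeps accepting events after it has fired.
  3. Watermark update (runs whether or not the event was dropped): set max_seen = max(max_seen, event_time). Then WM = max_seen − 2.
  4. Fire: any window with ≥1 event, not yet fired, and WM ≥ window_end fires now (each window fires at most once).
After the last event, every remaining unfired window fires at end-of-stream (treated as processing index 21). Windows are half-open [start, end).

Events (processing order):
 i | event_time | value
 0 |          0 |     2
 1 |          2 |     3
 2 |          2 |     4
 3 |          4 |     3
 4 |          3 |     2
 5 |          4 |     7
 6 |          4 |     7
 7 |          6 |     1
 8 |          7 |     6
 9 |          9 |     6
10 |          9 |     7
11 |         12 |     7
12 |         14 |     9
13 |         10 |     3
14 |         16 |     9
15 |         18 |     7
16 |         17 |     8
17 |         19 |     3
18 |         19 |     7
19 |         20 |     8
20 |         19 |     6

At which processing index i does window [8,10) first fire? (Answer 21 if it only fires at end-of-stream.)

i=0 t=0 v=2: → [0,2); WM=-2
i=1 t=2 v=3: → [2,4); WM=0
i=2 t=2 v=4: → [2,4); WM=0
i=3 t=4 v=3: → [4,6); WM=2; [0,2) fires=2
i=4 t=3 v=2: → [2,4); WM=2
i=5 t=4 v=7: → [4,6); WM=2
i=6 t=4 v=7: → [4,6); WM=2
i=7 t=6 v=1: → [6,8); WM=4; [2,4) fires=4
i=8 t=7 v=6: → [6,8); WM=5
i=9 t=9 v=6: → [8,10); WM=7; [4,6) fires=7
i=10 t=9 v=7: → [8,10); WM=7
i=11 t=12 v=7: → [12,14); WM=10; [6,8) fires=6 [8,10) fires=7
i=12 t=14 v=9: → [14,16); WM=12
i=13 t=10 v=3: → [10,12); WM=12; [10,12) fires=3
i=14 t=16 v=9: → [16,18); WM=14; [12,14) fires=7
i=15 t=18 v=7: → [18,20); WM=16; [14,16) fires=9
i=16 t=17 v=8: → [16,18); WM=16
i=17 t=19 v=3: → [18,20); WM=17
i=18 t=19 v=7: → [18,20); WM=17
i=19 t=20 v=8: → [20,22); WM=18; [16,18) fires=9
i=20 t=19 v=6: → [18,20); WM=18

11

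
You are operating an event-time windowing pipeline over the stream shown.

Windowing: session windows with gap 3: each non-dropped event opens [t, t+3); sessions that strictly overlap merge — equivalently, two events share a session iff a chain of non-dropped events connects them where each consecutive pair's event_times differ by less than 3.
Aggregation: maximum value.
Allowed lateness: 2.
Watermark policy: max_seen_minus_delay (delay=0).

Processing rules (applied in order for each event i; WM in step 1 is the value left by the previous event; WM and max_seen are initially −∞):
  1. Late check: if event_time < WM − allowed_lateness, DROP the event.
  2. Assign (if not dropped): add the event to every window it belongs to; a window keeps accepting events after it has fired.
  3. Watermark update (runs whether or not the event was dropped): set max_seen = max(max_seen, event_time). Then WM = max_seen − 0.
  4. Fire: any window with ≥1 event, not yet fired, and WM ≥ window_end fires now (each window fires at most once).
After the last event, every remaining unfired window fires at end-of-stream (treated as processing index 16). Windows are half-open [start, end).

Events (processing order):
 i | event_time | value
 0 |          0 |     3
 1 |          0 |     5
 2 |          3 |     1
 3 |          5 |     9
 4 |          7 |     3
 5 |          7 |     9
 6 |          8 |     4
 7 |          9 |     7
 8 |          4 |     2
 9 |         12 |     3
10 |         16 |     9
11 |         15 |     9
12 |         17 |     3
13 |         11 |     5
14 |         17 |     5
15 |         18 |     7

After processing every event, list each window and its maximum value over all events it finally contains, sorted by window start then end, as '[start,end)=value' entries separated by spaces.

i=0 t=0 v=3: → [0,3); WM=0
i=1 t=0 v=5: → [0,3); WM=0
i=2 t=3 v=1: → [3,6); WM=3
i=3 t=5 v=9: → [3,8); WM=5
i=4 t=7 v=3: → [3,10); WM=7
i=5 t=7 v=9: → [3,10); WM=7
i=6 t=8 v=4: → [3,11); WM=8
i=7 t=9 v=7: → [3,12); WM=9
i=8 t=4 v=2: DROP (t<9-2); WM=9
i=9 t=12 v=3: → [12,15); WM=12
i=10 t=16 v=9: → [16,19); WM=16
i=11 t=15 v=9: → [15,19); WM=16
i=12 t=17 v=3: → [15,20); WM=17
i=13 t=11 v=5: DROP (t<17-2); WM=17
i=14 t=17 v=5: → [15,20); WM=17
i=15 t=18 v=7: → [15,21); WM=18

[0,3)=5 [3,12)=9 [12,15)=3 [15,21)=9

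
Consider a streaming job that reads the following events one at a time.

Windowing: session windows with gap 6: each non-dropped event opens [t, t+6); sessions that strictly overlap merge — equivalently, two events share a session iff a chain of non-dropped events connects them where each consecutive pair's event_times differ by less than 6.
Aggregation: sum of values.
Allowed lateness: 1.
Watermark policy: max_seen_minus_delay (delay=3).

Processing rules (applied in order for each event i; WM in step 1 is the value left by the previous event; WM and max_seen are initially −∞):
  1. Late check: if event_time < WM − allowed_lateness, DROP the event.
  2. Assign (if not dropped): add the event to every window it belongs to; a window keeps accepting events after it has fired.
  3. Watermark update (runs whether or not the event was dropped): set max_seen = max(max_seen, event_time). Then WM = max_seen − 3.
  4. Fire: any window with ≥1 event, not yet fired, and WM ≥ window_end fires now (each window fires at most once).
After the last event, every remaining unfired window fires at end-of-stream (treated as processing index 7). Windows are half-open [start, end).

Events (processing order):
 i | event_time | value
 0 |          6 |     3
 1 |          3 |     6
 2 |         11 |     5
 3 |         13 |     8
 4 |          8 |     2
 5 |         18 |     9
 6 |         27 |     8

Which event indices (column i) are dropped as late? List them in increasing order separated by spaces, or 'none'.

4

i=0 t=6 v=3: → [6,12); WM=3
i=1 t=3 v=6: → [3,12); WM=3
i=2 t=11 v=5: → [3,17); WM=8
i=3 t=13 v=8: → [3,19); WM=10
i=4 t=8 v=2: DROP (t<10-1); WM=10
i=5 t=18 v=9: → [3,24); WM=15
i=6 t=27 v=8: → [27,33); WM=24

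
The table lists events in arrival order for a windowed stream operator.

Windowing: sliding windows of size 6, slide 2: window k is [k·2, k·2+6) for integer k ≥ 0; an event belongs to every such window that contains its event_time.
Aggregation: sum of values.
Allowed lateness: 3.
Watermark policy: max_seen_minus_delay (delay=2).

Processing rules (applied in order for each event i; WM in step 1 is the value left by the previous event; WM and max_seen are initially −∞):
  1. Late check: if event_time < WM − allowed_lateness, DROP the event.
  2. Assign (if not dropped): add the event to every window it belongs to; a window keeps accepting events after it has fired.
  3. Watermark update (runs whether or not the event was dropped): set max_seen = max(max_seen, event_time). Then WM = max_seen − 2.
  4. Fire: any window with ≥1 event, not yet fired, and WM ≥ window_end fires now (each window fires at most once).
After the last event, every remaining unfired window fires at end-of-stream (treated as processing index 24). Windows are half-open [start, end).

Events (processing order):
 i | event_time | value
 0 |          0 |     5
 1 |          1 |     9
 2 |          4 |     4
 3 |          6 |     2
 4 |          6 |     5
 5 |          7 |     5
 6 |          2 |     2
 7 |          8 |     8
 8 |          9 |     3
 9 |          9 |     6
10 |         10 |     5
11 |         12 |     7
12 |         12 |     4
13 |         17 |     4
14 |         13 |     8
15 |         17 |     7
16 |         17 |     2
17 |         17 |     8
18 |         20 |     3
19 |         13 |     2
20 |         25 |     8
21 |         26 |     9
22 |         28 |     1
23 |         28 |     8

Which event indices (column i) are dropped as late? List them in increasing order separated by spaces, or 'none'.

i=0 t=0 v=5: → [0,6); WM=-2
i=1 t=1 v=9: → [0,6); WM=-1
i=2 t=4 v=4: → [4,10),[2,8),[0,6); WM=2
i=3 t=6 v=2: → [6,12),[4,10),[2,8); WM=4
i=4 t=6 v=5: → [6,12),[4,10),[2,8); WM=4
i=5 t=7 v=5: → [6,12),[4,10),[2,8); WM=5
i=6 t=2 v=2: → [2,8),[0,6); WM=5
i=7 t=8 v=8: → [8,14),[6,12),[4,10); WM=6; [0,6) fires=20
i=8 t=9 v=3: → [8,14),[6,12),[4,10); WM=7
i=9 t=9 v=6: → [8,14),[6,12),[4,10); WM=7
i=10 t=10 v=5: → [10,16),[8,14),[6,12); WM=8; [2,8) fires=18
i=11 t=12 v=7: → [12,18),[10,16),[8,14); WM=10; [4,10) fires=33
i=12 t=12 v=4: → [12,18),[10,16),[8,14); WM=10
i=13 t=17 v=4: → [16,22),[14,20),[12,18); WM=15; [6,12) fires=34 [8,14) fires=33
i=14 t=13 v=8: → [12,18),[10,16),[8,14); WM=15
i=15 t=17 v=7: → [16,22),[14,20),[12,18); WM=15
i=16 t=17 v=2: → [16,22),[14,20),[12,18); WM=15
i=17 t=17 v=8: → [16,22),[14,20),[12,18); WM=15
i=18 t=20 v=3: → [20,26),[18,24),[16,22); WM=18; [10,16) fires=24 [12,18) fires=40
i=19 t=13 v=2: DROP (t<18-3); WM=18
i=20 t=25 v=8: → [24,30),[22,28),[20,26); WM=23; [14,20) fires=21 [16,22) fires=24
i=21 t=26 v=9: → [26,32),[24,30),[22,28); WM=24; [18,24) fires=3
i=22 t=28 v=1: → [28,34),[26,32),[24,30); WM=26; [20,26) fires=11
i=23 t=28 v=8: → [28,34),[26,32),[24,30); WM=26

19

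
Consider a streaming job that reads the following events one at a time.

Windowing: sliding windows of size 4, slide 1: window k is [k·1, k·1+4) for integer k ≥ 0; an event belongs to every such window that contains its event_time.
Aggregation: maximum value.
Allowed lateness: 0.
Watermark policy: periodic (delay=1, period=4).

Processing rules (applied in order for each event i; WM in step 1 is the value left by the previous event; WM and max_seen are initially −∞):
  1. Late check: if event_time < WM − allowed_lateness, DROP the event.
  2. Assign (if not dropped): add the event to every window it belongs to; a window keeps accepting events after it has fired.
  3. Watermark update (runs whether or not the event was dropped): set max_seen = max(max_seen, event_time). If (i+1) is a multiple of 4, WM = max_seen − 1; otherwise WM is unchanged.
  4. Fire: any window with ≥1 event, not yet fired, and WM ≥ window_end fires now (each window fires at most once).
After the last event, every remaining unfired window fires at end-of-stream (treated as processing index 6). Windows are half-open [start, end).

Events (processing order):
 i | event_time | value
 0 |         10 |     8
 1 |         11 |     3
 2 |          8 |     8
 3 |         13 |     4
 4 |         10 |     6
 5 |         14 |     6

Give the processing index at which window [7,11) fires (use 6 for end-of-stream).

i=0 t=10 v=8: → [10,14),[9,13),[8,12),[7,11); WM=−∞
i=1 t=11 v=3: → [11,15),[10,14),[9,13),[8,12); WM=−∞
i=2 t=8 v=8: → [8,12),[7,11),[6,10),[5,9); WM=−∞
i=3 t=13 v=4: → [13,17),[12,16),[11,15),[10,14); WM=12; [5,9) fires=8 [6,10) fires=8 [7,11) fires=8 [8,12) fires=8
i=4 t=10 v=6: DROP (t<12-0); WM=12
i=5 t=14 v=6: → [14,18),[13,17),[12,16),[11,15); WM=12

3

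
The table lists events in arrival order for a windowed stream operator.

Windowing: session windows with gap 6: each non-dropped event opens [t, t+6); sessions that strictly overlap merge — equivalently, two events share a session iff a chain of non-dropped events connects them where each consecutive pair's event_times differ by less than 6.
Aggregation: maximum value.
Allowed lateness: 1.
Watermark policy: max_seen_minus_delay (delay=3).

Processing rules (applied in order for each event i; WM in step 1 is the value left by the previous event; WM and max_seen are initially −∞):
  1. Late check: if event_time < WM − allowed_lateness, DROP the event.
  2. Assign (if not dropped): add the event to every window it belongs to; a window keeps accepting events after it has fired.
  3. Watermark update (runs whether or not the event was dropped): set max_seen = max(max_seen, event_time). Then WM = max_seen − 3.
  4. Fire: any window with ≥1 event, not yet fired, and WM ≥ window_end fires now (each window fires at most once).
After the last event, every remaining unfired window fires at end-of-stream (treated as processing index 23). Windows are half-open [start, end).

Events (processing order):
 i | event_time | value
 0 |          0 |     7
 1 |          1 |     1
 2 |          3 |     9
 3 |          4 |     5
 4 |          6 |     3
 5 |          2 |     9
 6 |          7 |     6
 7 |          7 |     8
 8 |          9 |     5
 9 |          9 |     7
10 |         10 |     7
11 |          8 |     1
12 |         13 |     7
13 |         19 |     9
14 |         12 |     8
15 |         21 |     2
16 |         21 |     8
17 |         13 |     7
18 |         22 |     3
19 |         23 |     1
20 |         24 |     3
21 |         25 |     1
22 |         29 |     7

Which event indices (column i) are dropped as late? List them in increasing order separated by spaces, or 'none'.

14 17

i=0 t=0 v=7: → [0,6); WM=-3
i=1 t=1 v=1: → [0,7); WM=-2
i=2 t=3 v=9: → [0,9); WM=0
i=3 t=4 v=5: → [0,10); WM=1
i=4 t=6 v=3: → [0,12); WM=3
i=5 t=2 v=9: → [0,12); WM=3
i=6 t=7 v=6: → [0,13); WM=4
i=7 t=7 v=8: → [0,13); WM=4
i=8 t=9 v=5: → [0,15); WM=6
i=9 t=9 v=7: → [0,15); WM=6
i=10 t=10 v=7: → [0,16); WM=7
i=11 t=8 v=1: → [0,16); WM=7
i=12 t=13 v=7: → [0,19); WM=10
i=13 t=19 v=9: → [19,25); WM=16
i=14 t=12 v=8: DROP (t<16-1); WM=16
i=15 t=21 v=2: → [19,27); WM=18
i=16 t=21 v=8: → [19,27); WM=18
i=17 t=13 v=7: DROP (t<18-1); WM=18
i=18 t=22 v=3: → [19,28); WM=19
i=19 t=23 v=1: → [19,29); WM=20
i=20 t=24 v=3: → [19,30); WM=21
i=21 t=25 v=1: → [19,31); WM=22
i=22 t=29 v=7: → [19,35); WM=26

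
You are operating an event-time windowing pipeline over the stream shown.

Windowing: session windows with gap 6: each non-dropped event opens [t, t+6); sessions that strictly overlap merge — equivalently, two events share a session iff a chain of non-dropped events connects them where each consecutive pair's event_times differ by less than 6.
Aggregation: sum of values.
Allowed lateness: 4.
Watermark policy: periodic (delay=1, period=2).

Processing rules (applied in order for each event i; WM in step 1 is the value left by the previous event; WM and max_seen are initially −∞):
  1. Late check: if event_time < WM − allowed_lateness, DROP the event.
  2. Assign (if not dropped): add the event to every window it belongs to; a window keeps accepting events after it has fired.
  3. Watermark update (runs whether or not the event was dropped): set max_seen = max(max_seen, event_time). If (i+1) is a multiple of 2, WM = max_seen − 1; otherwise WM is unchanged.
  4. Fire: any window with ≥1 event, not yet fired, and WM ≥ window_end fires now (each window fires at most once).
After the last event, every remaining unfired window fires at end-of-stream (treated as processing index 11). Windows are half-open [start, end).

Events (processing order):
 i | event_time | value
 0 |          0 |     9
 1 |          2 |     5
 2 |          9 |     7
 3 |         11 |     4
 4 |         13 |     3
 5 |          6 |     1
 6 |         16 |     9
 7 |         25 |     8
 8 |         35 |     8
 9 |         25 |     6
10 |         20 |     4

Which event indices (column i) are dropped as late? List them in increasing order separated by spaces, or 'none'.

10

i=0 t=0 v=9: → [0,6); WM=−∞
i=1 t=2 v=5: → [0,8); WM=1
i=2 t=9 v=7: → [9,15); WM=1
i=3 t=11 v=4: → [9,17); WM=10
i=4 t=13 v=3: → [9,19); WM=10
i=5 t=6 v=1: → [0,19); WM=12
i=6 t=16 v=9: → [0,22); WM=12
i=7 t=25 v=8: → [25,31); WM=24
i=8 t=35 v=8: → [35,41); WM=24
i=9 t=25 v=6: → [25,31); WM=34
i=10 t=20 v=4: DROP (t<34-4); WM=34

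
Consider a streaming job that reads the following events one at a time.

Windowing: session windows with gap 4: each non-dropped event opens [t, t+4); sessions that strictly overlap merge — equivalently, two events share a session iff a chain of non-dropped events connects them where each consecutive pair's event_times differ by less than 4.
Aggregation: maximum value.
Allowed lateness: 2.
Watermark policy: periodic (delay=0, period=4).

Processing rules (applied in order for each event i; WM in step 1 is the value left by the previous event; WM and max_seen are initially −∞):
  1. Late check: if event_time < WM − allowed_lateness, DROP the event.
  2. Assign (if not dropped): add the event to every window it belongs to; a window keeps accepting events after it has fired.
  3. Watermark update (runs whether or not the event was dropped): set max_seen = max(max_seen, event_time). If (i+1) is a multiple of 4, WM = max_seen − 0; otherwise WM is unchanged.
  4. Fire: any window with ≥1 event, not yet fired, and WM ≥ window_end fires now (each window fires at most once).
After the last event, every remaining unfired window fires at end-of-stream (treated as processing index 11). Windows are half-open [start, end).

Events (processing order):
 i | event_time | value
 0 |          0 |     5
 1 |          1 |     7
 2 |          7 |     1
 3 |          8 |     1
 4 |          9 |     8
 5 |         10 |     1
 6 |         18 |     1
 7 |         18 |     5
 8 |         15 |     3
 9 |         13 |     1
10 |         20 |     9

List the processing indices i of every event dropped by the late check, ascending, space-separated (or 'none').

i=0 t=0 v=5: → [0,4); WM=−∞
i=1 t=1 v=7: → [0,5); WM=−∞
i=2 t=7 v=1: → [7,11); WM=−∞
i=3 t=8 v=1: → [7,12); WM=8
i=4 t=9 v=8: → [7,13); WM=8
i=5 t=10 v=1: → [7,14); WM=8
i=6 t=18 v=1: → [18,22); WM=8
i=7 t=18 v=5: → [18,22); WM=18
i=8 t=15 v=3: DROP (t<18-2); WM=18
i=9 t=13 v=1: DROP (t<18-2); WM=18
i=10 t=20 v=9: → [18,24); WM=18

8 9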